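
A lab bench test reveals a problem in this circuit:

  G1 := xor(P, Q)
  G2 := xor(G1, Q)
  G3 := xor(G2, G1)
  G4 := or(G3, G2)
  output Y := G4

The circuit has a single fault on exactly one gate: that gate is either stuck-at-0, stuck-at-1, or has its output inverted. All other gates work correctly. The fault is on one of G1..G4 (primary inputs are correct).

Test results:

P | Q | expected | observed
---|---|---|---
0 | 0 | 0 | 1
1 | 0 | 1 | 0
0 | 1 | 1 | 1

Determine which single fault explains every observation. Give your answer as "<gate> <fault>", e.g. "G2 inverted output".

G1 inverted output

Fault-free values for test 1 (P=0, Q=0): G1=0, G2=0, G3=0, G4=0, giving Y=0. Observed 1.
Test 1: faults giving observed 1 are {G1 stuck-at-1, G1 inverted output, G2 stuck-at-1, G2 inverted output, G3 stuck-at-1, G3 inverted output, G4 stuck-at-1, G4 inverted output}.
Test 2 (P=1, Q=0): fault-free G1=1, G2=1, G3=0, G4=1 → 1; observed 0. Eliminates G1 stuck-at-1, G2 stuck-at-1, G2 inverted output, G3 stuck-at-1, G3 inverted output, G4 stuck-at-1.
Test 3 (P=0, Q=1): fault-free G1=1, G2=0, G3=1, G4=1 → 1; observed 1. Eliminates G4 inverted output.
Only G1 inverted output is consistent with every test.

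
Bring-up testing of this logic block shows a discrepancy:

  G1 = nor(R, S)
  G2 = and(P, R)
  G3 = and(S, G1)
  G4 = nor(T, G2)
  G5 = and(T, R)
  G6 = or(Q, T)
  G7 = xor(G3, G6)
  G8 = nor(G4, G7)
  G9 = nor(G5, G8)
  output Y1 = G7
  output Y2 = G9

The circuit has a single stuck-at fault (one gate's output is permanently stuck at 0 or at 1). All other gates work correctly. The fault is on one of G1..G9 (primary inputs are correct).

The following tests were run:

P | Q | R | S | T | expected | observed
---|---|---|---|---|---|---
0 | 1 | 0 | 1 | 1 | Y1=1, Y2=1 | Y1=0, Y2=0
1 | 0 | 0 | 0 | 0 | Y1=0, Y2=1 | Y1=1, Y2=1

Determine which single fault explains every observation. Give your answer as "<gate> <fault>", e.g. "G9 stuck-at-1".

Fault-free values for test 1 (P=0, Q=1, R=0, S=1, T=1): G1=0, G2=0, G3=0, G4=0, G5=0, G6=1, G7=1, G8=0, G9=1, giving Y1=1, Y2=1. Observed Y1=0, Y2=0.
Test 1: faults giving observed Y1=0, Y2=0 are {G1 stuck-at-1, G3 stuck-at-1, G6 stuck-at-0, G7 stuck-at-0}.
Test 2 (P=1, Q=0, R=0, S=0, T=0): fault-free G1=1, G2=0, G3=0, G4=1, G5=0, G6=0, G7=0, G8=0, G9=1 → Y1=0, Y2=1; observed Y1=1, Y2=1. Eliminates G1 stuck-at-1, G6 stuck-at-0, G7 stuck-at-0.
Only G3 stuck-at-1 is consistent with every test.

G3 stuck-at-1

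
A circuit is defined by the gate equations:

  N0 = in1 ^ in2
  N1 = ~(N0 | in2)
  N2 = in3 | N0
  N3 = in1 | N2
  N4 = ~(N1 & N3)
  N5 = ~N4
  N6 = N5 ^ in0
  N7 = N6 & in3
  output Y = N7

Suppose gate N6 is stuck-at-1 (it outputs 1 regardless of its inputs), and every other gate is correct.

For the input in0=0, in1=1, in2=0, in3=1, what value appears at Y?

1

Propagate with N6 forced: N0=1, N1=0, N2=1, N3=1, N4=1, N5=0, N6=1 [stuck-at-1], N7=1.
So Y = 1. (Without the fault it would be 0.)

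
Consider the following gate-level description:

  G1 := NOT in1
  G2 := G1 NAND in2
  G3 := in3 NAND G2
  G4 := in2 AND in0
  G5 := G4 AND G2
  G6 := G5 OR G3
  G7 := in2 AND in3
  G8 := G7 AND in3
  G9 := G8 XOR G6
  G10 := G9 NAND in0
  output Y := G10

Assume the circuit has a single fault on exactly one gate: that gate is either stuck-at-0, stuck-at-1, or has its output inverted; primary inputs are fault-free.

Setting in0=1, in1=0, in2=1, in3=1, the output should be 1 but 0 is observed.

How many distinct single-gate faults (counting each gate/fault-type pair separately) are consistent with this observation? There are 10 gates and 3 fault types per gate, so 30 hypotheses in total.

Fault-free: G1=1, G2=0, G3=1, G4=1, G5=0, G6=1, G7=1, G8=1, G9=0, G10=1 → 1. Observed 0.
  G1: none of the 3 fault types match ✗
  G2: none of the 3 fault types match ✗
  G3: stuck-at-0, inverted output ✓; others ✗
  G4: none of the 3 fault types match ✗
  G5: none of the 3 fault types match ✗
  G6: stuck-at-0, inverted output ✓; others ✗
  G7: stuck-at-0, inverted output ✓; others ✗
  G8: stuck-at-0, inverted output ✓; others ✗
  G9: stuck-at-1, inverted output ✓; others ✗
  G10: stuck-at-0, inverted output ✓; others ✗
Consistent faults: {G3 stuck-at-0, G3 inverted output, G6 stuck-at-0, G6 inverted output, G7 stuck-at-0, G7 inverted output, G8 stuck-at-0, G8 inverted output, G9 stuck-at-1, G9 inverted output, G10 stuck-at-0, G10 inverted output} — 12 in all.

12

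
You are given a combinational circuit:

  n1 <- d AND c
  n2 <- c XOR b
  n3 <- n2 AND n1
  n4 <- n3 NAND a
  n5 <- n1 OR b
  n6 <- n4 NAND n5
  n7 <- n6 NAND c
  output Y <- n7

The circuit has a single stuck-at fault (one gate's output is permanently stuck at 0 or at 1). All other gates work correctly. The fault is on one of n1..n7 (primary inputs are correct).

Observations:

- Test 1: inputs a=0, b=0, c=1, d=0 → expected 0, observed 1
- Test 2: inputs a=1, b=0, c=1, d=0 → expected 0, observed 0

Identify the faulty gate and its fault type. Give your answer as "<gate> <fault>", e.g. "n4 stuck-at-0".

Fault-free values for test 1 (a=0, b=0, c=1, d=0): n1=0, n2=1, n3=0, n4=1, n5=0, n6=1, n7=0, giving Y=0. Observed 1.
Test 1: faults giving observed 1 are {n1 stuck-at-1, n5 stuck-at-1, n6 stuck-at-0, n7 stuck-at-1}.
Test 2 (a=1, b=0, c=1, d=0): fault-free n1=0, n2=1, n3=0, n4=1, n5=0, n6=1, n7=0 → 0; observed 0. Eliminates n5 stuck-at-1, n6 stuck-at-0, n7 stuck-at-1.
Only n1 stuck-at-1 is consistent with every test.

n1 stuck-at-1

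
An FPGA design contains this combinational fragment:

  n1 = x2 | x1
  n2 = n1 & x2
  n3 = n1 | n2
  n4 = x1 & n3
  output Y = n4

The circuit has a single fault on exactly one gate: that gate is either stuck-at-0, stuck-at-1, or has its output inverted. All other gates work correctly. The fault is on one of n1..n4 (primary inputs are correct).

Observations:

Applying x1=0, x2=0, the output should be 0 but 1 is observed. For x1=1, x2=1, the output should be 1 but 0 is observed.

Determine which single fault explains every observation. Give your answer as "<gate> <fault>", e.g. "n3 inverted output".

n4 inverted output

Fault-free values for test 1 (x1=0, x2=0): n1=0, n2=0, n3=0, n4=0, giving Y=0. Observed 1.
Test 1: faults giving observed 1 are {n4 stuck-at-1, n4 inverted output}.
Test 2 (x1=1, x2=1): fault-free n1=1, n2=1, n3=1, n4=1 → 1; observed 0. Eliminates n4 stuck-at-1.
Only n4 inverted output is consistent with every test.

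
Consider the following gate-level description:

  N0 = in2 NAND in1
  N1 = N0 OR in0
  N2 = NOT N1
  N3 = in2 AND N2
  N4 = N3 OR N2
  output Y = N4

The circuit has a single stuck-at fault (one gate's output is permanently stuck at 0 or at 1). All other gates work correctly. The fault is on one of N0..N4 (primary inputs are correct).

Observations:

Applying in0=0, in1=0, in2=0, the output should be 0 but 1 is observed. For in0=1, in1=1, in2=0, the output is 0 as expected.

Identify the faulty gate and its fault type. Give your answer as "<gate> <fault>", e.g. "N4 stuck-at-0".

Fault-free values for test 1 (in0=0, in1=0, in2=0): N0=1, N1=1, N2=0, N3=0, N4=0, giving Y=0. Observed 1.
Test 1: faults giving observed 1 are {N0 stuck-at-0, N1 stuck-at-0, N2 stuck-at-1, N3 stuck-at-1, N4 stuck-at-1}.
Test 2 (in0=1, in1=1, in2=0): fault-free N0=1, N1=1, N2=0, N3=0, N4=0 → 0; observed 0. Eliminates N1 stuck-at-0, N2 stuck-at-1, N3 stuck-at-1, N4 stuck-at-1.
Only N0 stuck-at-0 is consistent with every test.

N0 stuck-at-0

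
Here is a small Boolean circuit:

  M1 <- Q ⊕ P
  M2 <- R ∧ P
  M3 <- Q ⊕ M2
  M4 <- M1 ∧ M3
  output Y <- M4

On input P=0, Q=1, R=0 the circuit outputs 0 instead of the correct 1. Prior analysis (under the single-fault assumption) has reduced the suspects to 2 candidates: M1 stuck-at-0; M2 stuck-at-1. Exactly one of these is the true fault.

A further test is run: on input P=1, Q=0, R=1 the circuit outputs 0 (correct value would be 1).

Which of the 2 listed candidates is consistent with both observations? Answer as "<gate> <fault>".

Evaluate each candidate on input P=1, Q=0, R=1:
  M1 stuck-at-0: M1=0 [stuck-at-0], M2=1, M3=1, M4=0 → 0 — matches
  M2 stuck-at-1: M1=1, M2=1 [stuck-at-1], M3=1, M4=1 → 1 — eliminated
Only M1 stuck-at-0 reproduces the observed 0.

M1 stuck-at-0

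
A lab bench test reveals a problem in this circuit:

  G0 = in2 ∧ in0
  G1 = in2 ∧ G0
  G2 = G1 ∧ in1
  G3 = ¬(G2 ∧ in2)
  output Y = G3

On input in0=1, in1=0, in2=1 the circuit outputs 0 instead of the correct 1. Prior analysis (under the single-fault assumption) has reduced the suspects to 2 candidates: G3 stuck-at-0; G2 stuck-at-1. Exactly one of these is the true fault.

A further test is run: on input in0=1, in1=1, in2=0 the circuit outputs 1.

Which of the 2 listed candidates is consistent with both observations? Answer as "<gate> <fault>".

Evaluate each candidate on input in0=1, in1=1, in2=0:
  G3 stuck-at-0: G0=0, G1=0, G2=0, G3=0 [stuck-at-0] → 0 — eliminated
  G2 stuck-at-1: G0=0, G1=0, G2=1 [stuck-at-1], G3=1 → 1 — matches
Only G2 stuck-at-1 reproduces the observed 1.

G2 stuck-at-1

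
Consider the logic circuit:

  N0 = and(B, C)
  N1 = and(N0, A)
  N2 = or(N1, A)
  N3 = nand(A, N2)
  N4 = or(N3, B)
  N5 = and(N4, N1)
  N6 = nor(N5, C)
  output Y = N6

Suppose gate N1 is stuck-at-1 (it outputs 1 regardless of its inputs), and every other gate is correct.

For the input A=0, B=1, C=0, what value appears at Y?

Propagate with N1 forced: N0=0, N1=1 [stuck-at-1], N2=1, N3=1, N4=1, N5=1, N6=0.
So Y = 0. (Without the fault it would be 1.)

0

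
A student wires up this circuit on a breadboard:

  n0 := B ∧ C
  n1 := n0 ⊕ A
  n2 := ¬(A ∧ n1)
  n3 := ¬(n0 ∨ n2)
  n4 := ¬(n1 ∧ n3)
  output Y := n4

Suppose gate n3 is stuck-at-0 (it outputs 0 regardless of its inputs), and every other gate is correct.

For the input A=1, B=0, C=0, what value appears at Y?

Propagate with n3 forced: n0=0, n1=1, n2=0, n3=0 [stuck-at-0], n4=1.
So Y = 1. (Without the fault it would be 0.)

1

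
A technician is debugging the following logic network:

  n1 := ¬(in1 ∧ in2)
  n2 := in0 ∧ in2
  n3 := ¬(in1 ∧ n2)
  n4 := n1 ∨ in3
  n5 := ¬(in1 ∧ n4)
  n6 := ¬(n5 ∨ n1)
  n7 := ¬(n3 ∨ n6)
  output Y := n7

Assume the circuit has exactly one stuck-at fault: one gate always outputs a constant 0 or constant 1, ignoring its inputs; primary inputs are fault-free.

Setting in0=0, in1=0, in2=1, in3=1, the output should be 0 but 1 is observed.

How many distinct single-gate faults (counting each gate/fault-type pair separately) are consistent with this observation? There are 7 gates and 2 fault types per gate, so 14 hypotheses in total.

2

Fault-free: n1=1, n2=0, n3=1, n4=1, n5=1, n6=0, n7=0 → 0. Observed 1.
  n1 stuck-at-0: output 0 ✗
  n1 stuck-at-1: output 0 ✗
  n2 stuck-at-0: output 0 ✗
  n2 stuck-at-1: output 0 ✗
  n3 stuck-at-0: output 1 ✓
  n3 stuck-at-1: output 0 ✗
  n4 stuck-at-0: output 0 ✗
  n4 stuck-at-1: output 0 ✗
  n5 stuck-at-0: output 0 ✗
  n5 stuck-at-1: output 0 ✗
  n6 stuck-at-0: output 0 ✗
  n6 stuck-at-1: output 0 ✗
  n7 stuck-at-0: output 0 ✗
  n7 stuck-at-1: output 1 ✓
Consistent faults: {n3 stuck-at-0, n7 stuck-at-1} — 2 in all.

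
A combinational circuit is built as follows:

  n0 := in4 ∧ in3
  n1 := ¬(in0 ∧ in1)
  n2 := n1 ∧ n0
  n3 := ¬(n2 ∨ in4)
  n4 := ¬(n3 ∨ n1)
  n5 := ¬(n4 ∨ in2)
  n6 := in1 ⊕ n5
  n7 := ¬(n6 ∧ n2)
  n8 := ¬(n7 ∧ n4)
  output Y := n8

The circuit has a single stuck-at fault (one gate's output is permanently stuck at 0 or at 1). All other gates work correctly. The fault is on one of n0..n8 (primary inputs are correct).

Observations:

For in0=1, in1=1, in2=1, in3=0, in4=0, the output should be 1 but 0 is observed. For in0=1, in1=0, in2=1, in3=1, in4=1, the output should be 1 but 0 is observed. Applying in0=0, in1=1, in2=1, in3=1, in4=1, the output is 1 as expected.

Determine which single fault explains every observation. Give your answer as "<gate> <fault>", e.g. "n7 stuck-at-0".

Fault-free values for test 1 (in0=1, in1=1, in2=1, in3=0, in4=0): n0=0, n1=0, n2=0, n3=1, n4=0, n5=0, n6=1, n7=1, n8=1, giving Y=1. Observed 0.
Test 1: faults giving observed 0 are {n3 stuck-at-0, n4 stuck-at-1, n8 stuck-at-0}.
Test 2 (in0=1, in1=0, in2=1, in3=1, in4=1): fault-free n0=1, n1=1, n2=1, n3=0, n4=0, n5=0, n6=0, n7=1, n8=1 → 1; observed 0. Eliminates n3 stuck-at-0.
Test 3 (in0=0, in1=1, in2=1, in3=1, in4=1): fault-free n0=1, n1=1, n2=1, n3=0, n4=0, n5=0, n6=1, n7=0, n8=1 → 1; observed 1. Eliminates n8 stuck-at-0.
Only n4 stuck-at-1 is consistent with every test.

n4 stuck-at-1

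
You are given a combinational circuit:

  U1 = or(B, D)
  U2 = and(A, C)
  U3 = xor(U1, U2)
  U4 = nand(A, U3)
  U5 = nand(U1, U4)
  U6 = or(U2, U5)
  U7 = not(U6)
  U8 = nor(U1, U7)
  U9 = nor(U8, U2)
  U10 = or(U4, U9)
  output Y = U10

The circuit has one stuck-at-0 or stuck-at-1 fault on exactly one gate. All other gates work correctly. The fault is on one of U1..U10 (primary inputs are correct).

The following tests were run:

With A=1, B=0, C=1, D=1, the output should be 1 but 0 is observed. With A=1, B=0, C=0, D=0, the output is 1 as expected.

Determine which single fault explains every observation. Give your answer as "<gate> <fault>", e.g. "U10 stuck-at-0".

Fault-free values for test 1 (A=1, B=0, C=1, D=1): U1=1, U2=1, U3=0, U4=1, U5=0, U6=1, U7=0, U8=0, U9=0, U10=1, giving Y=1. Observed 0.
Test 1: faults giving observed 0 are {U1 stuck-at-0, U3 stuck-at-1, U4 stuck-at-0, U10 stuck-at-0}.
Test 2 (A=1, B=0, C=0, D=0): fault-free U1=0, U2=0, U3=0, U4=1, U5=1, U6=1, U7=0, U8=1, U9=0, U10=1 → 1; observed 1. Eliminates U3 stuck-at-1, U4 stuck-at-0, U10 stuck-at-0.
Only U1 stuck-at-0 is consistent with every test.

U1 stuck-at-0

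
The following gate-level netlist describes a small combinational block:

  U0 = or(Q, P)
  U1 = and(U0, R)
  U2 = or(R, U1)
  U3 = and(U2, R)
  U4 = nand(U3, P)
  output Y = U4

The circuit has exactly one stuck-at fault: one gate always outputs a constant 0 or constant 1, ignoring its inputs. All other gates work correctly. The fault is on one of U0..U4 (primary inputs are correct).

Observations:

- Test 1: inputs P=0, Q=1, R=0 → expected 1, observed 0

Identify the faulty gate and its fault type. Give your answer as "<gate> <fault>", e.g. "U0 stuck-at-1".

U4 stuck-at-0

Fault-free values for test 1 (P=0, Q=1, R=0): U0=1, U1=0, U2=0, U3=0, U4=1, giving Y=1. Observed 0.
Test 1: faults giving observed 0 are {U4 stuck-at-0}.
Only U4 stuck-at-0 is consistent with every test.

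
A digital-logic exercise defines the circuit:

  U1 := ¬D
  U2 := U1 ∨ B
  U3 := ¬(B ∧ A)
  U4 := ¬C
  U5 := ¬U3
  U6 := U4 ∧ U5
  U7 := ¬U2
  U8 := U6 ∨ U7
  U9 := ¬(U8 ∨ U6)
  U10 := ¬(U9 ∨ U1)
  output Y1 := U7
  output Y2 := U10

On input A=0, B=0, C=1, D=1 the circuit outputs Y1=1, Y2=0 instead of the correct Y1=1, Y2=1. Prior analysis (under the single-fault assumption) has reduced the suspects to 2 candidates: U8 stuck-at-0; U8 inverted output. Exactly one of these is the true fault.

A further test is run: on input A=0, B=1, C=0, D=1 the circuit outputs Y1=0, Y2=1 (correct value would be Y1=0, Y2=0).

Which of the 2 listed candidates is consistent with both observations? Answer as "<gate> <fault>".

Evaluate each candidate on input A=0, B=1, C=0, D=1:
  U8 stuck-at-0: U1=0, U2=1, U3=1, U4=1, U5=0, U6=0, U7=0, U8=0 [stuck-at-0], U9=1, U10=0 → Y1=0, Y2=0 — eliminated
  U8 inverted output: U1=0, U2=1, U3=1, U4=1, U5=0, U6=0, U7=0, U8=1 [inverted output], U9=0, U10=1 → Y1=0, Y2=1 — matches
Only U8 inverted output reproduces the observed Y1=0, Y2=1.

U8 inverted output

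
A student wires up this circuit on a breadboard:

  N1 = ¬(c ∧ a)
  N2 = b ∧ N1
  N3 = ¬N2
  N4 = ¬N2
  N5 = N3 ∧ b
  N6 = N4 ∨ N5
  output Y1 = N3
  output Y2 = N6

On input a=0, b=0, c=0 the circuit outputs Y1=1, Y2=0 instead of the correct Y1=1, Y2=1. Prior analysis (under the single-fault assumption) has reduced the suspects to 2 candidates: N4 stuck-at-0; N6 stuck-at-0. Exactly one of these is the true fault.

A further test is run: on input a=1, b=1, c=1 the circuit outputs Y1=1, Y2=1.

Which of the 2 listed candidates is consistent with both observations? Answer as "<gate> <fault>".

Evaluate each candidate on input a=1, b=1, c=1:
  N4 stuck-at-0: N1=0, N2=0, N3=1, N4=0 [stuck-at-0], N5=1, N6=1 → Y1=1, Y2=1 — matches
  N6 stuck-at-0: N1=0, N2=0, N3=1, N4=1, N5=1, N6=0 [stuck-at-0] → Y1=1, Y2=0 — eliminated
Only N4 stuck-at-0 reproduces the observed Y1=1, Y2=1.

N4 stuck-at-0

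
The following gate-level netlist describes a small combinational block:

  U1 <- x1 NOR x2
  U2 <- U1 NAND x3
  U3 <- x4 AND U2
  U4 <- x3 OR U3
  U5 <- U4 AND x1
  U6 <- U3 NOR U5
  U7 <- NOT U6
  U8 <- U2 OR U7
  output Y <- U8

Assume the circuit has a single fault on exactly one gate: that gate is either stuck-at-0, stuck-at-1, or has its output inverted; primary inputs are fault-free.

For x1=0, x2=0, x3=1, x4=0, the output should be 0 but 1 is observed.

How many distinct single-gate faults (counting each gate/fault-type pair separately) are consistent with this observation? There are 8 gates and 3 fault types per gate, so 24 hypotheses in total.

Fault-free: U1=1, U2=0, U3=0, U4=1, U5=0, U6=1, U7=0, U8=0 → 0. Observed 1.
  U1: stuck-at-0, inverted output ✓; others ✗
  U2: stuck-at-1, inverted output ✓; others ✗
  U3: stuck-at-1, inverted output ✓; others ✗
  U4: none of the 3 fault types match ✗
  U5: stuck-at-1, inverted output ✓; others ✗
  U6: stuck-at-0, inverted output ✓; others ✗
  U7: stuck-at-1, inverted output ✓; others ✗
  U8: stuck-at-1, inverted output ✓; others ✗
Consistent faults: {U1 stuck-at-0, U1 inverted output, U2 stuck-at-1, U2 inverted output, U3 stuck-at-1, U3 inverted output, U5 stuck-at-1, U5 inverted output, U6 stuck-at-0, U6 inverted output, U7 stuck-at-1, U7 inverted output, U8 stuck-at-1, U8 inverted output} — 14 in all.

14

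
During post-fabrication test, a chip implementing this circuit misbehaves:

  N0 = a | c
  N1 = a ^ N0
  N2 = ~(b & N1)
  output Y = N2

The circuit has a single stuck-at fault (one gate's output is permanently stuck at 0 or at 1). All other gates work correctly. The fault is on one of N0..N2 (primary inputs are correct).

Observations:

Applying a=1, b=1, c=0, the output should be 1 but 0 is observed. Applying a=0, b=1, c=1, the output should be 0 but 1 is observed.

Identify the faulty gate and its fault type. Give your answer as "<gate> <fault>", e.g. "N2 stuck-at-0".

N0 stuck-at-0

Fault-free values for test 1 (a=1, b=1, c=0): N0=1, N1=0, N2=1, giving Y=1. Observed 0.
Test 1: faults giving observed 0 are {N0 stuck-at-0, N1 stuck-at-1, N2 stuck-at-0}.
Test 2 (a=0, b=1, c=1): fault-free N0=1, N1=1, N2=0 → 0; observed 1. Eliminates N1 stuck-at-1, N2 stuck-at-0.
Only N0 stuck-at-0 is consistent with every test.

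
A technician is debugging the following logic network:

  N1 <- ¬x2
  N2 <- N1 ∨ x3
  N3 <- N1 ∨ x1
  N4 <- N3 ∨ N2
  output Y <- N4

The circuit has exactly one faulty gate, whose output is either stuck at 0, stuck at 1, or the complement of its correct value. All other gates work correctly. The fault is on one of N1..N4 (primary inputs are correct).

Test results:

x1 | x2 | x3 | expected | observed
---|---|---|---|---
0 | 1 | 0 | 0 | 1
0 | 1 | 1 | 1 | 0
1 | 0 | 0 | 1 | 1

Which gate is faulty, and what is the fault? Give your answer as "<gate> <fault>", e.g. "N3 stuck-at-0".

N2 inverted output

Fault-free values for test 1 (x1=0, x2=1, x3=0): N1=0, N2=0, N3=0, N4=0, giving Y=0. Observed 1.
Test 1: faults giving observed 1 are {N1 stuck-at-1, N1 inverted output, N2 stuck-at-1, N2 inverted output, N3 stuck-at-1, N3 inverted output, N4 stuck-at-1, N4 inverted output}.
Test 2 (x1=0, x2=1, x3=1): fault-free N1=0, N2=1, N3=0, N4=1 → 1; observed 0. Eliminates N1 stuck-at-1, N1 inverted output, N2 stuck-at-1, N3 stuck-at-1, N3 inverted output, N4 stuck-at-1.
Test 3 (x1=1, x2=0, x3=0): fault-free N1=1, N2=1, N3=1, N4=1 → 1; observed 1. Eliminates N4 inverted output.
Only N2 inverted output is consistent with every test.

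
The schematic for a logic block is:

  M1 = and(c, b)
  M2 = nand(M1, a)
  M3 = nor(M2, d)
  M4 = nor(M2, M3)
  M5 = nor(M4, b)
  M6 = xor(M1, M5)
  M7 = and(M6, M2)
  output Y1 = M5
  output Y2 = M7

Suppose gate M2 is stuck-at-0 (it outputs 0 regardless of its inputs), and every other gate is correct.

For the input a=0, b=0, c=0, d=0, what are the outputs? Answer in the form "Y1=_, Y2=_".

Y1=1, Y2=0

Propagate with M2 forced: M1=0, M2=0 [stuck-at-0], M3=1, M4=0, M5=1, M6=1, M7=0.
So the outputs are Y1=1, Y2=0. (Without the fault they would be Y1=1, Y2=1.)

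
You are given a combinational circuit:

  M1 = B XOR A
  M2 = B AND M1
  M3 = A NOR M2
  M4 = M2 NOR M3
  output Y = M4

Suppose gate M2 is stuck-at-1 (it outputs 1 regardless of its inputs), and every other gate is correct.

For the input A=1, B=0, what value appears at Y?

Propagate with M2 forced: M1=1, M2=1 [stuck-at-1], M3=0, M4=0.
So Y = 0. (Without the fault it would be 1.)

0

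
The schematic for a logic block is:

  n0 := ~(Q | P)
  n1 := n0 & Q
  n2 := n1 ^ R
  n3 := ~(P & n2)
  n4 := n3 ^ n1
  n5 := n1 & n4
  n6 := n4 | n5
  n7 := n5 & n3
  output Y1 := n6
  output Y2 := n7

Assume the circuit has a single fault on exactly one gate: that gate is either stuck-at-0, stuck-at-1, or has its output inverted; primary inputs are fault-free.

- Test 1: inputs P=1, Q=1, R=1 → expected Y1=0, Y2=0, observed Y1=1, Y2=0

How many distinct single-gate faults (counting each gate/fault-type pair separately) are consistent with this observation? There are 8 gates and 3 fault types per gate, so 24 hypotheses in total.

10

Fault-free: n0=0, n1=0, n2=1, n3=0, n4=0, n5=0, n6=0, n7=0 → Y1=0, Y2=0. Observed Y1=1, Y2=0.
  n0: none of the 3 fault types match ✗
  n1: none of the 3 fault types match ✗
  n2: stuck-at-0, inverted output ✓; others ✗
  n3: stuck-at-1, inverted output ✓; others ✗
  n4: stuck-at-1, inverted output ✓; others ✗
  n5: stuck-at-1, inverted output ✓; others ✗
  n6: stuck-at-1, inverted output ✓; others ✗
  n7: none of the 3 fault types match ✗
Consistent faults: {n2 stuck-at-0, n2 inverted output, n3 stuck-at-1, n3 inverted output, n4 stuck-at-1, n4 inverted output, n5 stuck-at-1, n5 inverted output, n6 stuck-at-1, n6 inverted output} — 10 in all.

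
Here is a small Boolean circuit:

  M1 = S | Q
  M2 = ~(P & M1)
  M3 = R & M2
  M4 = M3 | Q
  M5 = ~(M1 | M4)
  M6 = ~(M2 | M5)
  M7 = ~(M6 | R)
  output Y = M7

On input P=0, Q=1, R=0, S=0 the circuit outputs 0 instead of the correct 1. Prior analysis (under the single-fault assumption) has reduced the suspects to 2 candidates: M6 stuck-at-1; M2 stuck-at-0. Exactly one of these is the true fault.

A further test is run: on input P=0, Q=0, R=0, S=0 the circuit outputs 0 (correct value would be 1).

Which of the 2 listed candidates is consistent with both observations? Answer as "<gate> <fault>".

M6 stuck-at-1

Evaluate each candidate on input P=0, Q=0, R=0, S=0:
  M6 stuck-at-1: M1=0, M2=1, M3=0, M4=0, M5=1, M6=1 [stuck-at-1], M7=0 → 0 — matches
  M2 stuck-at-0: M1=0, M2=0 [stuck-at-0], M3=0, M4=0, M5=1, M6=0, M7=1 → 1 — eliminated
Only M6 stuck-at-1 reproduces the observed 0.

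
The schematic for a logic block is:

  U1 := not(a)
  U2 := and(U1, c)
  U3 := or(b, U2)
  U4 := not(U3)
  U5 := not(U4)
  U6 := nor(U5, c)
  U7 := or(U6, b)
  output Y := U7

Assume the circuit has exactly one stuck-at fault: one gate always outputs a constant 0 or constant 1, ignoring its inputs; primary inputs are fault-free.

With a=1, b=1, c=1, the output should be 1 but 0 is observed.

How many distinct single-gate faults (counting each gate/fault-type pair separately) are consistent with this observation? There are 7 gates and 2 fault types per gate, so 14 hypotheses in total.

Fault-free: U1=0, U2=0, U3=1, U4=0, U5=1, U6=0, U7=1 → 1. Observed 0.
  U1 stuck-at-0: output 1 ✗
  U1 stuck-at-1: output 1 ✗
  U2 stuck-at-0: output 1 ✗
  U2 stuck-at-1: output 1 ✗
  U3 stuck-at-0: output 1 ✗
  U3 stuck-at-1: output 1 ✗
  U4 stuck-at-0: output 1 ✗
  U4 stuck-at-1: output 1 ✗
  U5 stuck-at-0: output 1 ✗
  U5 stuck-at-1: output 1 ✗
  U6 stuck-at-0: output 1 ✗
  U6 stuck-at-1: output 1 ✗
  U7 stuck-at-0: output 0 ✓
  U7 stuck-at-1: output 1 ✗
Consistent faults: {U7 stuck-at-0} — 1 in all.

1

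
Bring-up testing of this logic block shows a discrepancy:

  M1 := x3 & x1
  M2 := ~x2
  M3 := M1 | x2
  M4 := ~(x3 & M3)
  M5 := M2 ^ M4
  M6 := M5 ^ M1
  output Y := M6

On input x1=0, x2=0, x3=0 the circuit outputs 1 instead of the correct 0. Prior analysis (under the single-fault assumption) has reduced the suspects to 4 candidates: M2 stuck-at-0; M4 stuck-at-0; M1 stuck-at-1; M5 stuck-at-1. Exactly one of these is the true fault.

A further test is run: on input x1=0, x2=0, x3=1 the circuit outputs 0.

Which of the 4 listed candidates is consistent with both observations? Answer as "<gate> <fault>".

Evaluate each candidate on input x1=0, x2=0, x3=1:
  M2 stuck-at-0: M1=0, M2=0 [stuck-at-0], M3=0, M4=1, M5=1, M6=1 → 1 — eliminated
  M4 stuck-at-0: M1=0, M2=1, M3=0, M4=0 [stuck-at-0], M5=1, M6=1 → 1 — eliminated
  M1 stuck-at-1: M1=1 [stuck-at-1], M2=1, M3=1, M4=0, M5=1, M6=0 → 0 — matches
  M5 stuck-at-1: M1=0, M2=1, M3=0, M4=1, M5=1 [stuck-at-1], M6=1 → 1 — eliminated
Only M1 stuck-at-1 reproduces the observed 0.

M1 stuck-at-1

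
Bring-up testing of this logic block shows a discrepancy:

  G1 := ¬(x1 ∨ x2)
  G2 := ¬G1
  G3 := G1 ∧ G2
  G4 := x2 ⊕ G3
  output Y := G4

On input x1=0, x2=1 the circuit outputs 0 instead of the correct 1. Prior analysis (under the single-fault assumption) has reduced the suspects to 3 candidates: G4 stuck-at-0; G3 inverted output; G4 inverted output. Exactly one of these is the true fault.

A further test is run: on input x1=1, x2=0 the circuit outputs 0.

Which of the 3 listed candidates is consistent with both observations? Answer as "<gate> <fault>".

G4 stuck-at-0

Evaluate each candidate on input x1=1, x2=0:
  G4 stuck-at-0: G1=0, G2=1, G3=0, G4=0 [stuck-at-0] → 0 — matches
  G3 inverted output: G1=0, G2=1, G3=1 [inverted output], G4=1 → 1 — eliminated
  G4 inverted output: G1=0, G2=1, G3=0, G4=1 [inverted output] → 1 — eliminated
Only G4 stuck-at-0 reproduces the observed 0.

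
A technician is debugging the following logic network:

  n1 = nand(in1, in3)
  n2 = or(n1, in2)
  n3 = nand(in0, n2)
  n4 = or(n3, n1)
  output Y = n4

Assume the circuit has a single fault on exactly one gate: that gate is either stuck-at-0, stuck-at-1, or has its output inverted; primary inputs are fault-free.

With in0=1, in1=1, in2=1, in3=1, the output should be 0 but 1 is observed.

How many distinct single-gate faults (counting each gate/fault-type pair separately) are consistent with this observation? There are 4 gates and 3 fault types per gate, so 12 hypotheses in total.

8

Fault-free: n1=0, n2=1, n3=0, n4=0 → 0. Observed 1.
  n1 stuck-at-0: output 0 ✗
  n1 stuck-at-1: output 1 ✓
  n1 inverted output: output 1 ✓
  n2 stuck-at-0: output 1 ✓
  n2 stuck-at-1: output 0 ✗
  n2 inverted output: output 1 ✓
  n3 stuck-at-0: output 0 ✗
  n3 stuck-at-1: output 1 ✓
  n3 inverted output: output 1 ✓
  n4 stuck-at-0: output 0 ✗
  n4 stuck-at-1: output 1 ✓
  n4 inverted output: output 1 ✓
Consistent faults: {n1 stuck-at-1, n1 inverted output, n2 stuck-at-0, n2 inverted output, n3 stuck-at-1, n3 inverted output, n4 stuck-at-1, n4 inverted output} — 8 in all.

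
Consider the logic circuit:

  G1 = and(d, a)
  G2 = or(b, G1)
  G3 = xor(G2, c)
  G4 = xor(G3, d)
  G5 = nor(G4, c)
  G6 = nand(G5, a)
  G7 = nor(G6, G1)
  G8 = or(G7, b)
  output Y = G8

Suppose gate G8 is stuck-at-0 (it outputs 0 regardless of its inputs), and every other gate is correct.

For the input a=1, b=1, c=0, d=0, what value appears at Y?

Propagate with G8 forced: G1=0, G2=1, G3=1, G4=1, G5=0, G6=1, G7=0, G8=0 [stuck-at-0].
So Y = 0. (Without the fault it would be 1.)

0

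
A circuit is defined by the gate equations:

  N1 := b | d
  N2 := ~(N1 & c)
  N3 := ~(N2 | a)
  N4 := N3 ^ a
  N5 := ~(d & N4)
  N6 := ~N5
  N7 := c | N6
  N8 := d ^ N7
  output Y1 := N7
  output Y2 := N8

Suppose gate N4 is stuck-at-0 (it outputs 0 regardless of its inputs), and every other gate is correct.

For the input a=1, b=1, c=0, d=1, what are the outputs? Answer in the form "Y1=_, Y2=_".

Propagate with N4 forced: N1=1, N2=1, N3=0, N4=0 [stuck-at-0], N5=1, N6=0, N7=0, N8=1.
So the outputs are Y1=0, Y2=1. (Without the fault they would be Y1=1, Y2=0.)

Y1=0, Y2=1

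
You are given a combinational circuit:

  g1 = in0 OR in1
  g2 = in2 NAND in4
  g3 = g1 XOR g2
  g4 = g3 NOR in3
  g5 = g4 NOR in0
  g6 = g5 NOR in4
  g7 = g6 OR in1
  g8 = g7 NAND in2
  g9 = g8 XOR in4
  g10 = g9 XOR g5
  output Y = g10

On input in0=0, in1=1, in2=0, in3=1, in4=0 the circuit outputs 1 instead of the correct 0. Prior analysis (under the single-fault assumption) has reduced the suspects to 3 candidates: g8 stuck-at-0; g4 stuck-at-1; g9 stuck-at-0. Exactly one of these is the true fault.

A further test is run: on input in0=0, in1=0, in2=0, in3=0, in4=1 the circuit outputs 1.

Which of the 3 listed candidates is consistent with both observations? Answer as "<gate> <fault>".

g9 stuck-at-0

Evaluate each candidate on input in0=0, in1=0, in2=0, in3=0, in4=1:
  g8 stuck-at-0: g1=0, g2=1, g3=1, g4=0, g5=1, g6=0, g7=0, g8=0 [stuck-at-0], g9=1, g10=0 → 0 — eliminated
  g4 stuck-at-1: g1=0, g2=1, g3=1, g4=1 [stuck-at-1], g5=0, g6=0, g7=0, g8=1, g9=0, g10=0 → 0 — eliminated
  g9 stuck-at-0: g1=0, g2=1, g3=1, g4=0, g5=1, g6=0, g7=0, g8=1, g9=0 [stuck-at-0], g10=1 → 1 — matches
Only g9 stuck-at-0 reproduces the observed 1.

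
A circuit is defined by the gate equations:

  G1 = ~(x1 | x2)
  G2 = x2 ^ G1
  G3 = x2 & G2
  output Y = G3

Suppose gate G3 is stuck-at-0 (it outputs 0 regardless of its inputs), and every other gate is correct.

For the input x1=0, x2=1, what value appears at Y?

0

Propagate with G3 forced: G1=0, G2=1, G3=0 [stuck-at-0].
So Y = 0. (Without the fault it would be 1.)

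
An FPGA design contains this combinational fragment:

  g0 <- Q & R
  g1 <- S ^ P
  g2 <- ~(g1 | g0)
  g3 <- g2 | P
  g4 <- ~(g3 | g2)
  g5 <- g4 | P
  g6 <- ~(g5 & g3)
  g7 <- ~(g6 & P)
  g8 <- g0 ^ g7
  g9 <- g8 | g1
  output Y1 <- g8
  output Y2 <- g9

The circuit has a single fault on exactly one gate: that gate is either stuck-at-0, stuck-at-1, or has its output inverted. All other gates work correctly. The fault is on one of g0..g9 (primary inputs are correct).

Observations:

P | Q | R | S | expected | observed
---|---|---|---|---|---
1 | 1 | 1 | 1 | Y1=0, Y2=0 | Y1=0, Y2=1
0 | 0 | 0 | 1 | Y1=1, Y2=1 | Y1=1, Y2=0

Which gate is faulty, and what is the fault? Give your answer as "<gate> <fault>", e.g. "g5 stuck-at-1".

g9 inverted output

Fault-free values for test 1 (P=1, Q=1, R=1, S=1): g0=1, g1=0, g2=0, g3=1, g4=0, g5=1, g6=0, g7=1, g8=0, g9=0, giving Y1=0, Y2=0. Observed Y1=0, Y2=1.
Test 1: faults giving observed Y1=0, Y2=1 are {g1 stuck-at-1, g1 inverted output, g9 stuck-at-1, g9 inverted output}.
Test 2 (P=0, Q=0, R=0, S=1): fault-free g0=0, g1=1, g2=0, g3=0, g4=1, g5=1, g6=1, g7=1, g8=1, g9=1 → Y1=1, Y2=1; observed Y1=1, Y2=0. Eliminates g1 stuck-at-1, g1 inverted output, g9 stuck-at-1.
Only g9 inverted output is consistent with every test.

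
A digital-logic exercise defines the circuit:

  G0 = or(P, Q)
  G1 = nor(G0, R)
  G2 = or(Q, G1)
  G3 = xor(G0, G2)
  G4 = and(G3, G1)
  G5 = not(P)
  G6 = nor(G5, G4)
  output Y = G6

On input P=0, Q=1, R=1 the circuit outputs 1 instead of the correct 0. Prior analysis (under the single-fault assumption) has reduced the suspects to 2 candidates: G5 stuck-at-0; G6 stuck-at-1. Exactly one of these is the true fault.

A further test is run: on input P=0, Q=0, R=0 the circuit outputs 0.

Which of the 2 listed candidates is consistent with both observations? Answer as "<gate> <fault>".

Evaluate each candidate on input P=0, Q=0, R=0:
  G5 stuck-at-0: G0=0, G1=1, G2=1, G3=1, G4=1, G5=0 [stuck-at-0], G6=0 → 0 — matches
  G6 stuck-at-1: G0=0, G1=1, G2=1, G3=1, G4=1, G5=1, G6=1 [stuck-at-1] → 1 — eliminated
Only G5 stuck-at-0 reproduces the observed 0.

G5 stuck-at-0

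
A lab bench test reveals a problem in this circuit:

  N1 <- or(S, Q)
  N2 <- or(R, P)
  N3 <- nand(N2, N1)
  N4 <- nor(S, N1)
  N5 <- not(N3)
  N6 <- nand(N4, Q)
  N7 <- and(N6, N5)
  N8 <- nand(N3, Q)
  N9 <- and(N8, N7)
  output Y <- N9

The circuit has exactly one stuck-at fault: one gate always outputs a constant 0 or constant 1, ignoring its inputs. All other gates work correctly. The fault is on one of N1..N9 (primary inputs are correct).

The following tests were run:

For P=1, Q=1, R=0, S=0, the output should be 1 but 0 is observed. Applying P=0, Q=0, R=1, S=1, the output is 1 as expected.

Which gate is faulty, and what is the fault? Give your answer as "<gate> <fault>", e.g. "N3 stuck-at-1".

N4 stuck-at-1

Fault-free values for test 1 (P=1, Q=1, R=0, S=0): N1=1, N2=1, N3=0, N4=0, N5=1, N6=1, N7=1, N8=1, N9=1, giving Y=1. Observed 0.
Test 1: faults giving observed 0 are {N1 stuck-at-0, N2 stuck-at-0, N3 stuck-at-1, N4 stuck-at-1, N5 stuck-at-0, N6 stuck-at-0, N7 stuck-at-0, N8 stuck-at-0, N9 stuck-at-0}.
Test 2 (P=0, Q=0, R=1, S=1): fault-free N1=1, N2=1, N3=0, N4=0, N5=1, N6=1, N7=1, N8=1, N9=1 → 1; observed 1. Eliminates N1 stuck-at-0, N2 stuck-at-0, N3 stuck-at-1, N5 stuck-at-0, N6 stuck-at-0, N7 stuck-at-0, N8 stuck-at-0, N9 stuck-at-0.
Only N4 stuck-at-1 is consistent with every test.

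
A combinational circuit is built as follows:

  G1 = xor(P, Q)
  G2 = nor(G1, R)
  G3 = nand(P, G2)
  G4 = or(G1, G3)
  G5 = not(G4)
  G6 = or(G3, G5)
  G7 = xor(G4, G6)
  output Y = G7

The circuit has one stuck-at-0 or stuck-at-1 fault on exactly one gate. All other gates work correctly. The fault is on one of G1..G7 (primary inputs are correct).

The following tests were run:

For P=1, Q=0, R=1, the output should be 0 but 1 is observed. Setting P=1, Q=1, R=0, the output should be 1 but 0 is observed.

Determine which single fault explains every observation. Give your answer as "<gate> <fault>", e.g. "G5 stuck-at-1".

Fault-free values for test 1 (P=1, Q=0, R=1): G1=1, G2=0, G3=1, G4=1, G5=0, G6=1, G7=0, giving Y=0. Observed 1.
Test 1: faults giving observed 1 are {G2 stuck-at-1, G3 stuck-at-0, G4 stuck-at-0, G6 stuck-at-0, G7 stuck-at-1}.
Test 2 (P=1, Q=1, R=0): fault-free G1=0, G2=1, G3=0, G4=0, G5=1, G6=1, G7=1 → 1; observed 0. Eliminates G2 stuck-at-1, G3 stuck-at-0, G4 stuck-at-0, G7 stuck-at-1.
Only G6 stuck-at-0 is consistent with every test.

G6 stuck-at-0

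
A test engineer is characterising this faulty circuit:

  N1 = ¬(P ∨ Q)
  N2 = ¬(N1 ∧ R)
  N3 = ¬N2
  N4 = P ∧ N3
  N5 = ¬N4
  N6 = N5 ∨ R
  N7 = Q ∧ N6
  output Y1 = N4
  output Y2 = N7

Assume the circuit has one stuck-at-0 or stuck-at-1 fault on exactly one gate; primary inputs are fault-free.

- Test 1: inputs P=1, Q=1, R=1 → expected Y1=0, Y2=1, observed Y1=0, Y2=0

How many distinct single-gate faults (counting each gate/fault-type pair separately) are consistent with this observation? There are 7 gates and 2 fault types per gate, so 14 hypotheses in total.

2

Fault-free: N1=0, N2=1, N3=0, N4=0, N5=1, N6=1, N7=1 → Y1=0, Y2=1. Observed Y1=0, Y2=0.
  N1 stuck-at-0: output Y1=0, Y2=1 ✗
  N1 stuck-at-1: output Y1=1, Y2=1 ✗
  N2 stuck-at-0: output Y1=1, Y2=1 ✗
  N2 stuck-at-1: output Y1=0, Y2=1 ✗
  N3 stuck-at-0: output Y1=0, Y2=1 ✗
  N3 stuck-at-1: output Y1=1, Y2=1 ✗
  N4 stuck-at-0: output Y1=0, Y2=1 ✗
  N4 stuck-at-1: output Y1=1, Y2=1 ✗
  N5 stuck-at-0: output Y1=0, Y2=1 ✗
  N5 stuck-at-1: output Y1=0, Y2=1 ✗
  N6 stuck-at-0: output Y1=0, Y2=0 ✓
  N6 stuck-at-1: output Y1=0, Y2=1 ✗
  N7 stuck-at-0: output Y1=0, Y2=0 ✓
  N7 stuck-at-1: output Y1=0, Y2=1 ✗
Consistent faults: {N6 stuck-at-0, N7 stuck-at-0} — 2 in all.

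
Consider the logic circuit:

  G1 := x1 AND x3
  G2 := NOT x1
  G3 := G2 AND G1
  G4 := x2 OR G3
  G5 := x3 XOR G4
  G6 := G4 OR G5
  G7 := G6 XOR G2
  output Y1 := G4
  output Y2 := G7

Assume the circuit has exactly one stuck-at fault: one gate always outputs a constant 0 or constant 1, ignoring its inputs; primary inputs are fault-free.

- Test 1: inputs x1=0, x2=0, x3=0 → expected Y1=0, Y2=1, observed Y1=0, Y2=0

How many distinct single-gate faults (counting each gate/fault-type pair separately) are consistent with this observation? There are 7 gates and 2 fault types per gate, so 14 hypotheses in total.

4

Fault-free: G1=0, G2=1, G3=0, G4=0, G5=0, G6=0, G7=1 → Y1=0, Y2=1. Observed Y1=0, Y2=0.
  G1 stuck-at-0: output Y1=0, Y2=1 ✗
  G1 stuck-at-1: output Y1=1, Y2=0 ✗
  G2 stuck-at-0: output Y1=0, Y2=0 ✓
  G2 stuck-at-1: output Y1=0, Y2=1 ✗
  G3 stuck-at-0: output Y1=0, Y2=1 ✗
  G3 stuck-at-1: output Y1=1, Y2=0 ✗
  G4 stuck-at-0: output Y1=0, Y2=1 ✗
  G4 stuck-at-1: output Y1=1, Y2=0 ✗
  G5 stuck-at-0: output Y1=0, Y2=1 ✗
  G5 stuck-at-1: output Y1=0, Y2=0 ✓
  G6 stuck-at-0: output Y1=0, Y2=1 ✗
  G6 stuck-at-1: output Y1=0, Y2=0 ✓
  G7 stuck-at-0: output Y1=0, Y2=0 ✓
  G7 stuck-at-1: output Y1=0, Y2=1 ✗
Consistent faults: {G2 stuck-at-0, G5 stuck-at-1, G6 stuck-at-1, G7 stuck-at-0} — 4 in all.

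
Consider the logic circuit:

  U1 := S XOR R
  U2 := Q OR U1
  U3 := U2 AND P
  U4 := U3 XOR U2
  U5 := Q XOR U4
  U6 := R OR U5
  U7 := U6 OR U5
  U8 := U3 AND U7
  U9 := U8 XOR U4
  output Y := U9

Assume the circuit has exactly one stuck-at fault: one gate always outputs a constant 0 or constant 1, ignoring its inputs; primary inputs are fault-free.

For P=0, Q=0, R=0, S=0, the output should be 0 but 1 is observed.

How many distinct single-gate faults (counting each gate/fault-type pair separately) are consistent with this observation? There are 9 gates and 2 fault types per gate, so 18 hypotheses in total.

5

Fault-free: U1=0, U2=0, U3=0, U4=0, U5=0, U6=0, U7=0, U8=0, U9=0 → 0. Observed 1.
  U1: stuck-at-1 ✓; others ✗
  U2: stuck-at-1 ✓; others ✗
  U3: none of the 2 fault types match ✗
  U4: stuck-at-1 ✓; others ✗
  U5: none of the 2 fault types match ✗
  U6: none of the 2 fault types match ✗
  U7: none of the 2 fault types match ✗
  U8: stuck-at-1 ✓; others ✗
  U9: stuck-at-1 ✓; others ✗
Consistent faults: {U1 stuck-at-1, U2 stuck-at-1, U4 stuck-at-1, U8 stuck-at-1, U9 stuck-at-1} — 5 in all.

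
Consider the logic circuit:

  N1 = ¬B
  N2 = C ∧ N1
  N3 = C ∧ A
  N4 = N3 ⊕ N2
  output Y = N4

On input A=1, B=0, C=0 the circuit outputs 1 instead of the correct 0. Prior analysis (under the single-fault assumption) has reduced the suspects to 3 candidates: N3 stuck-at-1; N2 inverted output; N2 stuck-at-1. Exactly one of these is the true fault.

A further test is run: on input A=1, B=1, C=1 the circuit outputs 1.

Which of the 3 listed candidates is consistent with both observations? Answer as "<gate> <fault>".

Evaluate each candidate on input A=1, B=1, C=1:
  N3 stuck-at-1: N1=0, N2=0, N3=1 [stuck-at-1], N4=1 → 1 — matches
  N2 inverted output: N1=0, N2=1 [inverted output], N3=1, N4=0 → 0 — eliminated
  N2 stuck-at-1: N1=0, N2=1 [stuck-at-1], N3=1, N4=0 → 0 — eliminated
Only N3 stuck-at-1 reproduces the observed 1.

N3 stuck-at-1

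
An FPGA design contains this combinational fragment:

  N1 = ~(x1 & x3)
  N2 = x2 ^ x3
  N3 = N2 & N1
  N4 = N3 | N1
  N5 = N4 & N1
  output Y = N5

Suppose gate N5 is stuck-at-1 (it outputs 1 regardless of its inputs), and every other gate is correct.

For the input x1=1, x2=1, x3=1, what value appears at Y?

Propagate with N5 forced: N1=0, N2=0, N3=0, N4=0, N5=1 [stuck-at-1].
So Y = 1. (Without the fault it would be 0.)

1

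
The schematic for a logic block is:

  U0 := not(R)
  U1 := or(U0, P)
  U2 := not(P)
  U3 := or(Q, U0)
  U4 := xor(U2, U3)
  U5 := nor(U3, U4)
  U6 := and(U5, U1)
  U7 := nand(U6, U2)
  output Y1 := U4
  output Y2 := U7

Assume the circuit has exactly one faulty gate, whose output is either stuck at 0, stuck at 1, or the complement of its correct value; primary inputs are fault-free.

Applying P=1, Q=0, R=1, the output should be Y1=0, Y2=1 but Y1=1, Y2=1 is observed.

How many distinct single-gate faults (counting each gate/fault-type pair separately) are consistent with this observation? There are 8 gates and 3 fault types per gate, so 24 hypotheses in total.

8

Fault-free: U0=0, U1=1, U2=0, U3=0, U4=0, U5=1, U6=1, U7=1 → Y1=0, Y2=1. Observed Y1=1, Y2=1.
  U0: stuck-at-1, inverted output ✓; others ✗
  U1: none of the 3 fault types match ✗
  U2: stuck-at-1, inverted output ✓; others ✗
  U3: stuck-at-1, inverted output ✓; others ✗
  U4: stuck-at-1, inverted output ✓; others ✗
  U5: none of the 3 fault types match ✗
  U6: none of the 3 fault types match ✗
  U7: none of the 3 fault types match ✗
Consistent faults: {U0 stuck-at-1, U0 inverted output, U2 stuck-at-1, U2 inverted output, U3 stuck-at-1, U3 inverted output, U4 stuck-at-1, U4 inverted output} — 8 in all.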